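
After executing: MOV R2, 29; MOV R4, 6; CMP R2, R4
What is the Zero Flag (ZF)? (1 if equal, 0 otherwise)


Register state trace:
  MOV R2, 29  → R2 = 29
  MOV R4, 6  → R4 = 6
  CMP R2, R4  → computes 29 - 6 = 23
  Result is nonzero, so values are not equal
ZF = 0

0


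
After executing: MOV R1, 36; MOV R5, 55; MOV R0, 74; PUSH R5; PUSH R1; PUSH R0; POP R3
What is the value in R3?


Stack trace (top is rightmost):
  MOV R1, 36  → R1 = 36
  MOV R5, 55  → R5 = 55
  MOV R0, 74  → R0 = 74
  PUSH R5  → stack: [55]
  PUSH R1  → stack: [55, 36]
  PUSH R0  → stack: [55, 36, 74]
  POP R3  → R3 = 74, stack: [55, 36]
Final: R3 = 74

74


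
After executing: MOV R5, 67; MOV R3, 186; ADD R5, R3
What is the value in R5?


Register state trace:
  MOV R5, 67  → R5 = 67
  MOV R3, 186  → R3 = 186
  ADD R5, R3  → R5 = 67 + 186 = 253
Final: R5 = 253

253


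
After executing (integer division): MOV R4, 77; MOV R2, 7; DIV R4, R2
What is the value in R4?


Register state trace:
  MOV R4, 77  → R4 = 77
  MOV R2, 7  → R2 = 7
  DIV R4, R2  → R4 = 77 // 7 = 11
Final: R4 = 11

11


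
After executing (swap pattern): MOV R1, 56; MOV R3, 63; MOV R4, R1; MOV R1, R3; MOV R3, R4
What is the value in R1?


Register state trace (swap pattern):
  MOV R1, 56  → R1 = 56
  MOV R3, 63  → R3 = 63
  MOV R4, R1  → R4 = 56  (save R1)
  MOV R1, R3  → R1 = 63  (R1 gets R3's value)
  MOV R3, R4  → R3 = 56  (R3 gets saved value)
Final: R1 = 63

63


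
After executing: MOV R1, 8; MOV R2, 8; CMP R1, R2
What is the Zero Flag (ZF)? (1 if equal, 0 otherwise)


Register state trace:
  MOV R1, 8  → R1 = 8
  MOV R2, 8  → R2 = 8
  CMP R1, R2  → computes 8 - 8 = 0
  Result is zero, so values are equal
ZF = 1

1


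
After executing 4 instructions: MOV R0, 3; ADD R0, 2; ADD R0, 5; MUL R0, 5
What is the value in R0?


Register state trace:
  MOV R0, 3  → R0 = 3
  ADD R0, 2  → R0 = 3 + 2 = 5
  ADD R0, 5  → R0 = 5 + 5 = 10
  MUL R0, 5  → R0 = 10 * 5 = 50
Final: R0 = 50

50


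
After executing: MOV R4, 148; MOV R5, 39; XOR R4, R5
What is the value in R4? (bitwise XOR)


Register state trace:
  MOV R4, 148  → R4 = 148 (0b10010100)
  MOV R5, 39  → R5 = 39 (0b00100111)
  XOR R4, R5  → R4 = 148 XOR 39 = 179 (0b10110011)
Final: R4 = 179

179


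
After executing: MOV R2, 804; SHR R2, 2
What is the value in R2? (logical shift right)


Register state trace:
  MOV R2, 804  → R2 = 804
  SHR R2, 2  → R2 = 804 >> 2 = 804 // 2^2 = 201
Final: R2 = 201

201


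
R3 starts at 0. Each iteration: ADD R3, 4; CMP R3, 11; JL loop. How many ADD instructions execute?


Loop trace (R3 starts at 0, target 11, step 4):
  ADD #1: R3 = 0 + 4 = 4  → 4 < 11, loop
  ADD #2: R3 = 4 + 4 = 8  → 8 < 11, loop
  ADD #3: R3 = 8 + 4 = 12  → 12 >= 11, exit
Total ADD instructions: 3

3


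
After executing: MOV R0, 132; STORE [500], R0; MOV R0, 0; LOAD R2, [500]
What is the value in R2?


Register and memory trace:
  MOV R0, 132  → R0 = 132
  STORE [500], R0  → mem[500] = 132
  MOV R0, 0  → R0 = 0
  LOAD R2, [500]  → R2 = mem[500] = 132
Final: R2 = 132

132


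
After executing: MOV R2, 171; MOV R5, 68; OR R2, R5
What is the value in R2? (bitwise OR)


Register state trace:
  MOV R2, 171  → R2 = 171 (0b10101011)
  MOV R5, 68  → R5 = 68 (0b01000100)
  OR R2, R5   → R2 = 171 OR 68 = 239 (0b11101111)
Final: R2 = 239

239


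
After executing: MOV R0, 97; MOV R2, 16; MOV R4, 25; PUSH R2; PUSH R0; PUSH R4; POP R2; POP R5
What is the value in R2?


Stack trace (top is rightmost):
  MOV R0, 97  → R0 = 97
  MOV R2, 16  → R2 = 16
  MOV R4, 25  → R4 = 25
  PUSH R2  → stack: [16]
  PUSH R0  → stack: [16, 97]
  PUSH R4  → stack: [16, 97, 25]
  POP R2  → R2 = 25, stack: [16, 97]
  POP R5  → R5 = 97, stack: [16]
Final: R2 = 25

25


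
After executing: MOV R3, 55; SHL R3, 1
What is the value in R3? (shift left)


Register state trace:
  MOV R3, 55  → R3 = 55
  SHL R3, 1  → R3 = 55 << 1 = 55 * 2^1 = 110
Final: R3 = 110

110


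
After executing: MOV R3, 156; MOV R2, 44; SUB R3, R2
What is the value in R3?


Register state trace:
  MOV R3, 156  → R3 = 156
  MOV R2, 44  → R2 = 44
  SUB R3, R2  → R3 = 156 - 44 = 112
Final: R3 = 112

112


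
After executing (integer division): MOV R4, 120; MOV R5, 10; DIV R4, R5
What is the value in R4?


Register state trace:
  MOV R4, 120  → R4 = 120
  MOV R5, 10  → R5 = 10
  DIV R4, R5  → R4 = 120 // 10 = 12
Final: R4 = 12

12


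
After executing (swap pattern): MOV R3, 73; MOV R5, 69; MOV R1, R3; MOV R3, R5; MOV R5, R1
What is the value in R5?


Register state trace (swap pattern):
  MOV R3, 73  → R3 = 73
  MOV R5, 69  → R5 = 69
  MOV R1, R3  → R1 = 73  (save R3)
  MOV R3, R5  → R3 = 69  (R3 gets R5's value)
  MOV R5, R1  → R5 = 73  (R5 gets saved value)
Final: R5 = 73

73


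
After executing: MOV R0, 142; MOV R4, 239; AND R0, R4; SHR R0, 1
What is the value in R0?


Register state trace:
  MOV R0, 142  → R0 = 142 (0b10001110)
  MOV R4, 239  → R4 = 239 (0b11101111)
  AND R0, R4  → R0 = 142 AND 239 = 142 (0b10001110)
  SHR R0, 1  → R0 = 142 >> 1 = 71
Final: R0 = 71

71


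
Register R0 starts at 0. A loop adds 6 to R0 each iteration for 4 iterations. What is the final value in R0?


Starting value: R0 = 0
  Iter 1: R0 = 0 + 6 = 6
  Iter 2: R0 = 6 + 6 = 12
  Iter 3: R0 = 12 + 6 = 18
  Iter 4: R0 = 18 + 6 = 24
Final: R0 = 24

24


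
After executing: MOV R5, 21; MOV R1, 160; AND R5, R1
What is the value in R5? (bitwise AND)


Register state trace:
  MOV R5, 21  → R5 = 21 (0b00010101)
  MOV R1, 160  → R1 = 160 (0b10100000)
  AND R5, R1  → R5 = 21 AND 160 = 0 (0b00000000)
Final: R5 = 0

0


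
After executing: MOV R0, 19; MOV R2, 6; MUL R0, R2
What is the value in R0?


Register state trace:
  MOV R0, 19  → R0 = 19
  MOV R2, 6  → R2 = 6
  MUL R0, R2  → R0 = 19 * 6 = 114
Final: R0 = 114

114


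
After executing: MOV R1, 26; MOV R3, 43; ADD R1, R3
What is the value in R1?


Register state trace:
  MOV R1, 26  → R1 = 26
  MOV R3, 43  → R3 = 43
  ADD R1, R3  → R1 = 26 + 43 = 69
Final: R1 = 69

69


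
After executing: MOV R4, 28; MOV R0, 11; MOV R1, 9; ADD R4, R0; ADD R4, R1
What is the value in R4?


Register state trace:
  MOV R4, 28  → R4 = 28
  MOV R0, 11  → R0 = 11
  MOV R1, 9  → R1 = 9
  ADD R4, R0  → R4 = 28 + 11 = 39
  ADD R4, R1  → R4 = 39 + 9 = 48
Final: R4 = 48

48


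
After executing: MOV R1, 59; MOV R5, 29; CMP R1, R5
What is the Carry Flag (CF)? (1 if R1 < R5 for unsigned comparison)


Register state trace:
  MOV R1, 59  → R1 = 59
  MOV R5, 29  → R5 = 29
  CMP R1, R5  → unsigned 59 - 29: no borrow
  59 >= 29, so CF = 0
CF = 0

0


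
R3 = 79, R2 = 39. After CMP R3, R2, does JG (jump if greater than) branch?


Trace:
  R3 = 79, R2 = 39
  CMP R3, R2  → compares 79 vs 39
  JG checks: is 79 greater than 39?
  79 > 39, so condition is true
Branch taken: Yes

Yes


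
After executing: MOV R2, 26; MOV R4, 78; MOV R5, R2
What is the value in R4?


Register state trace:
  MOV R2, 26  → R2 = 26
  MOV R4, 78  → R4 = 78
  MOV R5, R2  → R5 = 26
Final: R4 = 78

78


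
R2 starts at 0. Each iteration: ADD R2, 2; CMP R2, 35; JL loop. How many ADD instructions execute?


Loop trace (R2 starts at 0, target 35, step 2):
  ADD #1: R2 = 0 + 2 = 2  → 2 < 35, loop
  ADD #2: R2 = 2 + 2 = 4  → 4 < 35, loop
  ADD #3: R2 = 4 + 2 = 6  → 6 < 35, loop
  ADD #4: R2 = 6 + 2 = 8  → 8 < 35, loop
  ADD #5: R2 = 8 + 2 = 10  → 10 < 35, loop
  ADD #6: R2 = 10 + 2 = 12  → 12 < 35, loop
  ADD #7: R2 = 12 + 2 = 14  → 14 < 35, loop
  ADD #8: R2 = 14 + 2 = 16  → 16 < 35, loop
  ADD #9: R2 = 16 + 2 = 18  → 18 < 35, loop
  ADD #10: R2 = 18 + 2 = 20  → 20 < 35, loop
  ADD #11: R2 = 20 + 2 = 22  → 22 < 35, loop
  ADD #12: R2 = 22 + 2 = 24  → 24 < 35, loop
  ADD #13: R2 = 24 + 2 = 26  → 26 < 35, loop
  ADD #14: R2 = 26 + 2 = 28  → 28 < 35, loop
  ADD #15: R2 = 28 + 2 = 30  → 30 < 35, loop
  ADD #16: R2 = 30 + 2 = 32  → 32 < 35, loop
  ADD #17: R2 = 32 + 2 = 34  → 34 < 35, loop
  ADD #18: R2 = 34 + 2 = 36  → 36 >= 35, exit
Total ADD instructions: 18

18


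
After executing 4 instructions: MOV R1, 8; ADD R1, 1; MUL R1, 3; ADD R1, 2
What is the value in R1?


Register state trace:
  MOV R1, 8  → R1 = 8
  ADD R1, 1  → R1 = 8 + 1 = 9
  MUL R1, 3  → R1 = 9 * 3 = 27
  ADD R1, 2  → R1 = 27 + 2 = 29
Final: R1 = 29

29


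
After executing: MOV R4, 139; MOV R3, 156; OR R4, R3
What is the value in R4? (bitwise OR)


Register state trace:
  MOV R4, 139  → R4 = 139 (0b10001011)
  MOV R3, 156  → R3 = 156 (0b10011100)
  OR R4, R3   → R4 = 139 OR 156 = 159 (0b10011111)
Final: R4 = 159

159


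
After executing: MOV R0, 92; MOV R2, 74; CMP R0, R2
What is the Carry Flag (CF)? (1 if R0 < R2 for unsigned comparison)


Register state trace:
  MOV R0, 92  → R0 = 92
  MOV R2, 74  → R2 = 74
  CMP R0, R2  → unsigned 92 - 74: no borrow
  92 >= 74, so CF = 0
CF = 0

0


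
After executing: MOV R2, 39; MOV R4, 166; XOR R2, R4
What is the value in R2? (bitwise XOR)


Register state trace:
  MOV R2, 39  → R2 = 39 (0b00100111)
  MOV R4, 166  → R4 = 166 (0b10100110)
  XOR R2, R4  → R2 = 39 XOR 166 = 129 (0b10000001)
Final: R2 = 129

129


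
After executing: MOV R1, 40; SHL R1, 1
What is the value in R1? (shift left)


Register state trace:
  MOV R1, 40  → R1 = 40
  SHL R1, 1  → R1 = 40 << 1 = 40 * 2^1 = 80
Final: R1 = 80

80


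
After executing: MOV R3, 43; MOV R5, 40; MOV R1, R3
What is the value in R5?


Register state trace:
  MOV R3, 43  → R3 = 43
  MOV R5, 40  → R5 = 40
  MOV R1, R3  → R1 = 43
Final: R5 = 40

40


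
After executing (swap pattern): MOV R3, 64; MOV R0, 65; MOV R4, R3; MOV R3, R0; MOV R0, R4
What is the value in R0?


Register state trace (swap pattern):
  MOV R3, 64  → R3 = 64
  MOV R0, 65  → R0 = 65
  MOV R4, R3  → R4 = 64  (save R3)
  MOV R3, R0  → R3 = 65  (R3 gets R0's value)
  MOV R0, R4  → R0 = 64  (R0 gets saved value)
Final: R0 = 64

64


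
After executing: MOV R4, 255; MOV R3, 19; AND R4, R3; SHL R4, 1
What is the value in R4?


Register state trace:
  MOV R4, 255  → R4 = 255 (0b11111111)
  MOV R3, 19  → R3 = 19 (0b00010011)
  AND R4, R3  → R4 = 255 AND 19 = 19 (0b00010011)
  SHL R4, 1  → R4 = 19 << 1 = 38
Final: R4 = 38

38


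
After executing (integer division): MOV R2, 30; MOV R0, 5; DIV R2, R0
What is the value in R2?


Register state trace:
  MOV R2, 30  → R2 = 30
  MOV R0, 5  → R0 = 5
  DIV R2, R0  → R2 = 30 // 5 = 6
Final: R2 = 6

6


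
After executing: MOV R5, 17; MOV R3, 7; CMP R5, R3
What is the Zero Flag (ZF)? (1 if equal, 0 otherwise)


Register state trace:
  MOV R5, 17  → R5 = 17
  MOV R3, 7  → R3 = 7
  CMP R5, R3  → computes 17 - 7 = 10
  Result is nonzero, so values are not equal
ZF = 0

0


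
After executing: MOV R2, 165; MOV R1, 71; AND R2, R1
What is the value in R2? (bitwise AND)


Register state trace:
  MOV R2, 165  → R2 = 165 (0b10100101)
  MOV R1, 71  → R1 = 71 (0b01000111)
  AND R2, R1  → R2 = 165 AND 71 = 5 (0b00000101)
Final: R2 = 5

5


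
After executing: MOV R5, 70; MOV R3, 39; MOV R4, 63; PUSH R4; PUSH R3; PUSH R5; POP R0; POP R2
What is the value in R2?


Stack trace (top is rightmost):
  MOV R5, 70  → R5 = 70
  MOV R3, 39  → R3 = 39
  MOV R4, 63  → R4 = 63
  PUSH R4  → stack: [63]
  PUSH R3  → stack: [63, 39]
  PUSH R5  → stack: [63, 39, 70]
  POP R0  → R0 = 70, stack: [63, 39]
  POP R2  → R2 = 39, stack: [63]
Final: R2 = 39

39


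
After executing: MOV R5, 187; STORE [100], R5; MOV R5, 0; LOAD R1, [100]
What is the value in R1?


Register and memory trace:
  MOV R5, 187  → R5 = 187
  STORE [100], R5  → mem[100] = 187
  MOV R5, 0  → R5 = 0
  LOAD R1, [100]  → R1 = mem[100] = 187
Final: R1 = 187

187


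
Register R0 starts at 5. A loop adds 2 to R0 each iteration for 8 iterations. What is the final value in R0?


Starting value: R0 = 5
  Iter 1: R0 = 5 + 2 = 7
  Iter 2: R0 = 7 + 2 = 9
  Iter 3: R0 = 9 + 2 = 11
  Iter 4: R0 = 11 + 2 = 13
  Iter 5: R0 = 13 + 2 = 15
  Iter 6: R0 = 15 + 2 = 17
  Iter 7: R0 = 17 + 2 = 19
  Iter 8: R0 = 19 + 2 = 21
Final: R0 = 21

21


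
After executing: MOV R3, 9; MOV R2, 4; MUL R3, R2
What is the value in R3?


Register state trace:
  MOV R3, 9  → R3 = 9
  MOV R2, 4  → R2 = 4
  MUL R3, R2  → R3 = 9 * 4 = 36
Final: R3 = 36

36


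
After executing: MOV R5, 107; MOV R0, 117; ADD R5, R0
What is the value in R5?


Register state trace:
  MOV R5, 107  → R5 = 107
  MOV R0, 117  → R0 = 117
  ADD R5, R0  → R5 = 107 + 117 = 224
Final: R5 = 224

224


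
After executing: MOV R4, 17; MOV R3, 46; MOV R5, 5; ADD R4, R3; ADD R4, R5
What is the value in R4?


Register state trace:
  MOV R4, 17  → R4 = 17
  MOV R3, 46  → R3 = 46
  MOV R5, 5  → R5 = 5
  ADD R4, R3  → R4 = 17 + 46 = 63
  ADD R4, R5  → R4 = 63 + 5 = 68
Final: R4 = 68

68


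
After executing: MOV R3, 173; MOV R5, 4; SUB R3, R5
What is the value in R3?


Register state trace:
  MOV R3, 173  → R3 = 173
  MOV R5, 4  → R5 = 4
  SUB R3, R5  → R3 = 173 - 4 = 169
Final: R3 = 169

169


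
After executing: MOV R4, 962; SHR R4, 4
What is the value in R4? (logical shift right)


Register state trace:
  MOV R4, 962  → R4 = 962
  SHR R4, 4  → R4 = 962 >> 4 = 962 // 2^4 = 60
Final: R4 = 60

60


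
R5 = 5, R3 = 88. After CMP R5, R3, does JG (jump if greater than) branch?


Trace:
  R5 = 5, R3 = 88
  CMP R5, R3  → compares 5 vs 88
  JG checks: is 5 greater than 88?
  5 < 88, so condition is false
Branch taken: No

No


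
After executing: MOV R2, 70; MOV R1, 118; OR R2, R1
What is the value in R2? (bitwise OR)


Register state trace:
  MOV R2, 70  → R2 = 70 (0b01000110)
  MOV R1, 118  → R1 = 118 (0b01110110)
  OR R2, R1   → R2 = 70 OR 118 = 118 (0b01110110)
Final: R2 = 118

118


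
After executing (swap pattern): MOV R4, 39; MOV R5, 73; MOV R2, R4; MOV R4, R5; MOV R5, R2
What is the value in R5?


Register state trace (swap pattern):
  MOV R4, 39  → R4 = 39
  MOV R5, 73  → R5 = 73
  MOV R2, R4  → R2 = 39  (save R4)
  MOV R4, R5  → R4 = 73  (R4 gets R5's value)
  MOV R5, R2  → R5 = 39  (R5 gets saved value)
Final: R5 = 39

39


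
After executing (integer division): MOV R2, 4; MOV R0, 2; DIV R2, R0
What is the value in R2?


Register state trace:
  MOV R2, 4  → R2 = 4
  MOV R0, 2  → R0 = 2
  DIV R2, R0  → R2 = 4 // 2 = 2
Final: R2 = 2

2


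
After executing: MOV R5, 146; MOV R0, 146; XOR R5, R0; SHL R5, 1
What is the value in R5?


Register state trace:
  MOV R5, 146  → R5 = 146 (0b10010010)
  MOV R0, 146  → R0 = 146 (0b10010010)
  XOR R5, R0  → R5 = 146 XOR 146 = 0 (0b00000000)
  SHL R5, 1  → R5 = 0 << 1 = 0
Final: R5 = 0

0


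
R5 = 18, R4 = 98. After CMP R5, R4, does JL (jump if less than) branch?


Trace:
  R5 = 18, R4 = 98
  CMP R5, R4  → compares 18 vs 98
  JL checks: is 18 less than 98?
  18 < 98, so condition is true
Branch taken: Yes

Yes


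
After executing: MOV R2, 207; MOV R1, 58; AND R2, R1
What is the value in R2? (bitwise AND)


Register state trace:
  MOV R2, 207  → R2 = 207 (0b11001111)
  MOV R1, 58  → R1 = 58 (0b00111010)
  AND R2, R1  → R2 = 207 AND 58 = 10 (0b00001010)
Final: R2 = 10

10


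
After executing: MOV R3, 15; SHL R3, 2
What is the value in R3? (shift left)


Register state trace:
  MOV R3, 15  → R3 = 15
  SHL R3, 2  → R3 = 15 << 2 = 15 * 2^2 = 60
Final: R3 = 60

60


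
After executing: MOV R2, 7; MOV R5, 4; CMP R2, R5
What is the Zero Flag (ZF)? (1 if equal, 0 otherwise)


Register state trace:
  MOV R2, 7  → R2 = 7
  MOV R5, 4  → R5 = 4
  CMP R2, R5  → computes 7 - 4 = 3
  Result is nonzero, so values are not equal
ZF = 0

0


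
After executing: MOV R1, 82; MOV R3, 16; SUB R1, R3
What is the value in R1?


Register state trace:
  MOV R1, 82  → R1 = 82
  MOV R3, 16  → R3 = 16
  SUB R1, R3  → R1 = 82 - 16 = 66
Final: R1 = 66

66


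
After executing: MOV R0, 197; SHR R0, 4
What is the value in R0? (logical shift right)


Register state trace:
  MOV R0, 197  → R0 = 197
  SHR R0, 4  → R0 = 197 >> 4 = 197 // 2^4 = 12
Final: R0 = 12

12


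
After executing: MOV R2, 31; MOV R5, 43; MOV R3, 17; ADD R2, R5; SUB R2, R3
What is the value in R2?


Register state trace:
  MOV R2, 31  → R2 = 31
  MOV R5, 43  → R5 = 43
  MOV R3, 17  → R3 = 17
  ADD R2, R5  → R2 = 31 + 43 = 74
  SUB R2, R3  → R2 = 74 - 17 = 57
Final: R2 = 57

57


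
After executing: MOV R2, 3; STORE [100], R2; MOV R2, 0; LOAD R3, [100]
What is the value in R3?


Register and memory trace:
  MOV R2, 3  → R2 = 3
  STORE [100], R2  → mem[100] = 3
  MOV R2, 0  → R2 = 0
  LOAD R3, [100]  → R3 = mem[100] = 3
Final: R3 = 3

3


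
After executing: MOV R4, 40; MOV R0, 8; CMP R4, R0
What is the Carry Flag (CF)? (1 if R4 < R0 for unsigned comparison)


Register state trace:
  MOV R4, 40  → R4 = 40
  MOV R0, 8  → R0 = 8
  CMP R4, R0  → unsigned 40 - 8: no borrow
  40 >= 8, so CF = 0
CF = 0

0


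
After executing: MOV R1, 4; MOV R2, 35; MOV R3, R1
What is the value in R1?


Register state trace:
  MOV R1, 4  → R1 = 4
  MOV R2, 35  → R2 = 35
  MOV R3, R1  → R3 = 4
Final: R1 = 4

4


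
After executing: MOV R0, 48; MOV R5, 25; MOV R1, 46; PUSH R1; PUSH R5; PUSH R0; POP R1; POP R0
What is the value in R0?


Stack trace (top is rightmost):
  MOV R0, 48  → R0 = 48
  MOV R5, 25  → R5 = 25
  MOV R1, 46  → R1 = 46
  PUSH R1  → stack: [46]
  PUSH R5  → stack: [46, 25]
  PUSH R0  → stack: [46, 25, 48]
  POP R1  → R1 = 48, stack: [46, 25]
  POP R0  → R0 = 25, stack: [46]
Final: R0 = 25

25


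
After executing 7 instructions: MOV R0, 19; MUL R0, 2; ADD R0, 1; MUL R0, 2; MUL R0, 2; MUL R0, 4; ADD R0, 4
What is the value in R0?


Register state trace:
  MOV R0, 19  → R0 = 19
  MUL R0, 2  → R0 = 19 * 2 = 38
  ADD R0, 1  → R0 = 38 + 1 = 39
  MUL R0, 2  → R0 = 39 * 2 = 78
  MUL R0, 2  → R0 = 78 * 2 = 156
  MUL R0, 4  → R0 = 156 * 4 = 624
  ADD R0, 4  → R0 = 624 + 4 = 628
Final: R0 = 628

628


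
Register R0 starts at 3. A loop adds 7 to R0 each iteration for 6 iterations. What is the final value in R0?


Starting value: R0 = 3
  Iter 1: R0 = 3 + 7 = 10
  Iter 2: R0 = 10 + 7 = 17
  Iter 3: R0 = 17 + 7 = 24
  Iter 4: R0 = 24 + 7 = 31
  Iter 5: R0 = 31 + 7 = 38
  Iter 6: R0 = 38 + 7 = 45
Final: R0 = 45

45


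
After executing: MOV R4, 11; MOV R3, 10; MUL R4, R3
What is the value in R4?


Register state trace:
  MOV R4, 11  → R4 = 11
  MOV R3, 10  → R3 = 10
  MUL R4, R3  → R4 = 11 * 10 = 110
Final: R4 = 110

110


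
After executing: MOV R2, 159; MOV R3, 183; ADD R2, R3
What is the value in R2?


Register state trace:
  MOV R2, 159  → R2 = 159
  MOV R3, 183  → R3 = 183
  ADD R2, R3  → R2 = 159 + 183 = 342
Final: R2 = 342

342


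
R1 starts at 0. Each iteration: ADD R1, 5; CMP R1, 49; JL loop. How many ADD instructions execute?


Loop trace (R1 starts at 0, target 49, step 5):
  ADD #1: R1 = 0 + 5 = 5  → 5 < 49, loop
  ADD #2: R1 = 5 + 5 = 10  → 10 < 49, loop
  ADD #3: R1 = 10 + 5 = 15  → 15 < 49, loop
  ADD #4: R1 = 15 + 5 = 20  → 20 < 49, loop
  ADD #5: R1 = 20 + 5 = 25  → 25 < 49, loop
  ADD #6: R1 = 25 + 5 = 30  → 30 < 49, loop
  ADD #7: R1 = 30 + 5 = 35  → 35 < 49, loop
  ADD #8: R1 = 35 + 5 = 40  → 40 < 49, loop
  ADD #9: R1 = 40 + 5 = 45  → 45 < 49, loop
  ADD #10: R1 = 45 + 5 = 50  → 50 >= 49, exit
Total ADD instructions: 10

10


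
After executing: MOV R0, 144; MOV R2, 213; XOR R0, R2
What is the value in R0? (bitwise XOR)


Register state trace:
  MOV R0, 144  → R0 = 144 (0b10010000)
  MOV R2, 213  → R2 = 213 (0b11010101)
  XOR R0, R2  → R0 = 144 XOR 213 = 69 (0b01000101)
Final: R0 = 69

69


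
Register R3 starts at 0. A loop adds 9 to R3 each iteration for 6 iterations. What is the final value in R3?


Starting value: R3 = 0
  Iter 1: R3 = 0 + 9 = 9
  Iter 2: R3 = 9 + 9 = 18
  Iter 3: R3 = 18 + 9 = 27
  Iter 4: R3 = 27 + 9 = 36
  Iter 5: R3 = 36 + 9 = 45
  Iter 6: R3 = 45 + 9 = 54
Final: R3 = 54

54


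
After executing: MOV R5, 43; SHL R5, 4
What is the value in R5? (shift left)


Register state trace:
  MOV R5, 43  → R5 = 43
  SHL R5, 4  → R5 = 43 << 4 = 43 * 2^4 = 688
Final: R5 = 688

688


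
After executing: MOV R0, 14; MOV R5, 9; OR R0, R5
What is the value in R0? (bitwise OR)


Register state trace:
  MOV R0, 14  → R0 = 14 (0b00001110)
  MOV R5, 9  → R5 = 9 (0b00001001)
  OR R0, R5   → R0 = 14 OR 9 = 15 (0b00001111)
Final: R0 = 15

15


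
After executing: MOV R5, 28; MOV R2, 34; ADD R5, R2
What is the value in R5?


Register state trace:
  MOV R5, 28  → R5 = 28
  MOV R2, 34  → R2 = 34
  ADD R5, R2  → R5 = 28 + 34 = 62
Final: R5 = 62

62


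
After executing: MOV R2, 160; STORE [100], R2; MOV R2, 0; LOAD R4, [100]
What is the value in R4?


Register and memory trace:
  MOV R2, 160  → R2 = 160
  STORE [100], R2  → mem[100] = 160
  MOV R2, 0  → R2 = 0
  LOAD R4, [100]  → R4 = mem[100] = 160
Final: R4 = 160

160


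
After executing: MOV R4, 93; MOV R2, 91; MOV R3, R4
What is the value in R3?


Register state trace:
  MOV R4, 93  → R4 = 93
  MOV R2, 91  → R2 = 91
  MOV R3, R4  → R3 = 93
Final: R3 = 93

93


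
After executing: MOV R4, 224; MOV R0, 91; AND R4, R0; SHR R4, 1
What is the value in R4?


Register state trace:
  MOV R4, 224  → R4 = 224 (0b11100000)
  MOV R0, 91  → R0 = 91 (0b01011011)
  AND R4, R0  → R4 = 224 AND 91 = 64 (0b01000000)
  SHR R4, 1  → R4 = 64 >> 1 = 32
Final: R4 = 32

32


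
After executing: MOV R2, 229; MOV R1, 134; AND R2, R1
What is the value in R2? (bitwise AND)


Register state trace:
  MOV R2, 229  → R2 = 229 (0b11100101)
  MOV R1, 134  → R1 = 134 (0b10000110)
  AND R2, R1  → R2 = 229 AND 134 = 132 (0b10000100)
Final: R2 = 132

132


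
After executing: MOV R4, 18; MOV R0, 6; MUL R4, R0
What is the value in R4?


Register state trace:
  MOV R4, 18  → R4 = 18
  MOV R0, 6  → R0 = 6
  MUL R4, R0  → R4 = 18 * 6 = 108
Final: R4 = 108

108


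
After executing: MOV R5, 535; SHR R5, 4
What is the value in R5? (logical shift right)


Register state trace:
  MOV R5, 535  → R5 = 535
  SHR R5, 4  → R5 = 535 >> 4 = 535 // 2^4 = 33
Final: R5 = 33

33


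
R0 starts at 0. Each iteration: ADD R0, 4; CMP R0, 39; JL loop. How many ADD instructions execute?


Loop trace (R0 starts at 0, target 39, step 4):
  ADD #1: R0 = 0 + 4 = 4  → 4 < 39, loop
  ADD #2: R0 = 4 + 4 = 8  → 8 < 39, loop
  ADD #3: R0 = 8 + 4 = 12  → 12 < 39, loop
  ADD #4: R0 = 12 + 4 = 16  → 16 < 39, loop
  ADD #5: R0 = 16 + 4 = 20  → 20 < 39, loop
  ADD #6: R0 = 20 + 4 = 24  → 24 < 39, loop
  ADD #7: R0 = 24 + 4 = 28  → 28 < 39, loop
  ADD #8: R0 = 28 + 4 = 32  → 32 < 39, loop
  ADD #9: R0 = 32 + 4 = 36  → 36 < 39, loop
  ADD #10: R0 = 36 + 4 = 40  → 40 >= 39, exit
Total ADD instructions: 10

10


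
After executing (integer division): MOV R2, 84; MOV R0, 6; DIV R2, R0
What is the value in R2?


Register state trace:
  MOV R2, 84  → R2 = 84
  MOV R0, 6  → R0 = 6
  DIV R2, R0  → R2 = 84 // 6 = 14
Final: R2 = 14

14


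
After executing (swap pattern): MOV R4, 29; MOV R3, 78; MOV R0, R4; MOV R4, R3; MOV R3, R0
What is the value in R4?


Register state trace (swap pattern):
  MOV R4, 29  → R4 = 29
  MOV R3, 78  → R3 = 78
  MOV R0, R4  → R0 = 29  (save R4)
  MOV R4, R3  → R4 = 78  (R4 gets R3's value)
  MOV R3, R0  → R3 = 29  (R3 gets saved value)
Final: R4 = 78

78


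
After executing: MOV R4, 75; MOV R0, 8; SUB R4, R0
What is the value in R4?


Register state trace:
  MOV R4, 75  → R4 = 75
  MOV R0, 8  → R0 = 8
  SUB R4, R0  → R4 = 75 - 8 = 67
Final: R4 = 67

67


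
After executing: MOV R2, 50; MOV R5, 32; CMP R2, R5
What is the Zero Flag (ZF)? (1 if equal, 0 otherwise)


Register state trace:
  MOV R2, 50  → R2 = 50
  MOV R5, 32  → R5 = 32
  CMP R2, R5  → computes 50 - 32 = 18
  Result is nonzero, so values are not equal
ZF = 0

0


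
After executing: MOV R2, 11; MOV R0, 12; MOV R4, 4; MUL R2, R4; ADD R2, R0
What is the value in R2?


Register state trace:
  MOV R2, 11  → R2 = 11
  MOV R0, 12  → R0 = 12
  MOV R4, 4  → R4 = 4
  MUL R2, R4  → R2 = 11 * 4 = 44
  ADD R2, R0  → R2 = 44 + 12 = 56
Final: R2 = 56

56


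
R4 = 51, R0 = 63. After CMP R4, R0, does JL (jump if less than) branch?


Trace:
  R4 = 51, R0 = 63
  CMP R4, R0  → compares 51 vs 63
  JL checks: is 51 less than 63?
  51 < 63, so condition is true
Branch taken: Yes

Yes


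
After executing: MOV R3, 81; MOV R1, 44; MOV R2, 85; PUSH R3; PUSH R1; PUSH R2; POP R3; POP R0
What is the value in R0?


Stack trace (top is rightmost):
  MOV R3, 81  → R3 = 81
  MOV R1, 44  → R1 = 44
  MOV R2, 85  → R2 = 85
  PUSH R3  → stack: [81]
  PUSH R1  → stack: [81, 44]
  PUSH R2  → stack: [81, 44, 85]
  POP R3  → R3 = 85, stack: [81, 44]
  POP R0  → R0 = 44, stack: [81]
Final: R0 = 44

44


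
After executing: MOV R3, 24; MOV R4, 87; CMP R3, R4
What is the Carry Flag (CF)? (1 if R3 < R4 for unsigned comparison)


Register state trace:
  MOV R3, 24  → R3 = 24
  MOV R4, 87  → R4 = 87
  CMP R3, R4  → unsigned 24 - 87: borrow occurs
  24 < 87, so CF = 1
CF = 1

1


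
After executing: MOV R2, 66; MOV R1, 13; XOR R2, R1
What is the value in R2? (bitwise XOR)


Register state trace:
  MOV R2, 66  → R2 = 66 (0b01000010)
  MOV R1, 13  → R1 = 13 (0b00001101)
  XOR R2, R1  → R2 = 66 XOR 13 = 79 (0b01001111)
Final: R2 = 79

79


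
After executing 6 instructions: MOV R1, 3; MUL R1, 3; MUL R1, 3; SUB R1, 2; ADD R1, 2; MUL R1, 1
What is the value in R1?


Register state trace:
  MOV R1, 3  → R1 = 3
  MUL R1, 3  → R1 = 3 * 3 = 9
  MUL R1, 3  → R1 = 9 * 3 = 27
  SUB R1, 2  → R1 = 27 - 2 = 25
  ADD R1, 2  → R1 = 25 + 2 = 27
  MUL R1, 1  → R1 = 27 * 1 = 27
Final: R1 = 27

27


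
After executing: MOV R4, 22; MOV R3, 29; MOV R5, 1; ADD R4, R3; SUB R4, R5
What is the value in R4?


Register state trace:
  MOV R4, 22  → R4 = 22
  MOV R3, 29  → R3 = 29
  MOV R5, 1  → R5 = 1
  ADD R4, R3  → R4 = 22 + 29 = 51
  SUB R4, R5  → R4 = 51 - 1 = 50
Final: R4 = 50

50


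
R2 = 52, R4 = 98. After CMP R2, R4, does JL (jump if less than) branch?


Trace:
  R2 = 52, R4 = 98
  CMP R2, R4  → compares 52 vs 98
  JL checks: is 52 less than 98?
  52 < 98, so condition is true
Branch taken: Yes

Yes


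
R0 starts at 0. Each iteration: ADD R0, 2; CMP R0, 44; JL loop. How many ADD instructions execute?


Loop trace (R0 starts at 0, target 44, step 2):
  ADD #1: R0 = 0 + 2 = 2  → 2 < 44, loop
  ADD #2: R0 = 2 + 2 = 4  → 4 < 44, loop
  ADD #3: R0 = 4 + 2 = 6  → 6 < 44, loop
  ADD #4: R0 = 6 + 2 = 8  → 8 < 44, loop
  ADD #5: R0 = 8 + 2 = 10  → 10 < 44, loop
  ADD #6: R0 = 10 + 2 = 12  → 12 < 44, loop
  ADD #7: R0 = 12 + 2 = 14  → 14 < 44, loop
  ADD #8: R0 = 14 + 2 = 16  → 16 < 44, loop
  ADD #9: R0 = 16 + 2 = 18  → 18 < 44, loop
  ADD #10: R0 = 18 + 2 = 20  → 20 < 44, loop
  ADD #11: R0 = 20 + 2 = 22  → 22 < 44, loop
  ADD #12: R0 = 22 + 2 = 24  → 24 < 44, loop
  ADD #13: R0 = 24 + 2 = 26  → 26 < 44, loop
  ADD #14: R0 = 26 + 2 = 28  → 28 < 44, loop
  ADD #15: R0 = 28 + 2 = 30  → 30 < 44, loop
  ADD #16: R0 = 30 + 2 = 32  → 32 < 44, loop
  ADD #17: R0 = 32 + 2 = 34  → 34 < 44, loop
  ADD #18: R0 = 34 + 2 = 36  → 36 < 44, loop
  ADD #19: R0 = 36 + 2 = 38  → 38 < 44, loop
  ADD #20: R0 = 38 + 2 = 40  → 40 < 44, loop
  ADD #21: R0 = 40 + 2 = 42  → 42 < 44, loop
  ADD #22: R0 = 42 + 2 = 44  → 44 >= 44, exit
Total ADD instructions: 22

22


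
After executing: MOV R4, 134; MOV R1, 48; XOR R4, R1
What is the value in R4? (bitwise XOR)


Register state trace:
  MOV R4, 134  → R4 = 134 (0b10000110)
  MOV R1, 48  → R1 = 48 (0b00110000)
  XOR R4, R1  → R4 = 134 XOR 48 = 182 (0b10110110)
Final: R4 = 182

182


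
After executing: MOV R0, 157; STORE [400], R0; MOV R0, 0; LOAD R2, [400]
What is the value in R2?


Register and memory trace:
  MOV R0, 157  → R0 = 157
  STORE [400], R0  → mem[400] = 157
  MOV R0, 0  → R0 = 0
  LOAD R2, [400]  → R2 = mem[400] = 157
Final: R2 = 157

157


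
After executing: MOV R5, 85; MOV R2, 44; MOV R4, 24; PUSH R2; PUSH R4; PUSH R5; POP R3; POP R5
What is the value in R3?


Stack trace (top is rightmost):
  MOV R5, 85  → R5 = 85
  MOV R2, 44  → R2 = 44
  MOV R4, 24  → R4 = 24
  PUSH R2  → stack: [44]
  PUSH R4  → stack: [44, 24]
  PUSH R5  → stack: [44, 24, 85]
  POP R3  → R3 = 85, stack: [44, 24]
  POP R5  → R5 = 24, stack: [44]
Final: R3 = 85

85


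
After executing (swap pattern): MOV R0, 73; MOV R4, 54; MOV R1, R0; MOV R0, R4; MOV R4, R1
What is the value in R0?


Register state trace (swap pattern):
  MOV R0, 73  → R0 = 73
  MOV R4, 54  → R4 = 54
  MOV R1, R0  → R1 = 73  (save R0)
  MOV R0, R4  → R0 = 54  (R0 gets R4's value)
  MOV R4, R1  → R4 = 73  (R4 gets saved value)
Final: R0 = 54

54


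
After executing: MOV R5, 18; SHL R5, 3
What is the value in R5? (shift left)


Register state trace:
  MOV R5, 18  → R5 = 18
  SHL R5, 3  → R5 = 18 << 3 = 18 * 2^3 = 144
Final: R5 = 144

144


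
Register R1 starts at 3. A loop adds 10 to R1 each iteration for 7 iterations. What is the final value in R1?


Starting value: R1 = 3
  Iter 1: R1 = 3 + 10 = 13
  Iter 2: R1 = 13 + 10 = 23
  Iter 3: R1 = 23 + 10 = 33
  Iter 4: R1 = 33 + 10 = 43
  Iter 5: R1 = 43 + 10 = 53
  Iter 6: R1 = 53 + 10 = 63
  Iter 7: R1 = 63 + 10 = 73
Final: R1 = 73

73


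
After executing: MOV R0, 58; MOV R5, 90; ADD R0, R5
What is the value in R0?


Register state trace:
  MOV R0, 58  → R0 = 58
  MOV R5, 90  → R5 = 90
  ADD R0, R5  → R0 = 58 + 90 = 148
Final: R0 = 148

148


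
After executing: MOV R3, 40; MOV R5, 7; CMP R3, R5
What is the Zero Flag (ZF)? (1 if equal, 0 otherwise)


Register state trace:
  MOV R3, 40  → R3 = 40
  MOV R5, 7  → R5 = 7
  CMP R3, R5  → computes 40 - 7 = 33
  Result is nonzero, so values are not equal
ZF = 0

0


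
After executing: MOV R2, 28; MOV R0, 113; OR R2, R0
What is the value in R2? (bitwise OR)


Register state trace:
  MOV R2, 28  → R2 = 28 (0b00011100)
  MOV R0, 113  → R0 = 113 (0b01110001)
  OR R2, R0   → R2 = 28 OR 113 = 125 (0b01111101)
Final: R2 = 125

125


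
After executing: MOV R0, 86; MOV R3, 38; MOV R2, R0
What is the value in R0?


Register state trace:
  MOV R0, 86  → R0 = 86
  MOV R3, 38  → R3 = 38
  MOV R2, R0  → R2 = 86
Final: R0 = 86

86


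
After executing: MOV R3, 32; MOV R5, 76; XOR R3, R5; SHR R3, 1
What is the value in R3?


Register state trace:
  MOV R3, 32  → R3 = 32 (0b00100000)
  MOV R5, 76  → R5 = 76 (0b01001100)
  XOR R3, R5  → R3 = 32 XOR 76 = 108 (0b01101100)
  SHR R3, 1  → R3 = 108 >> 1 = 54
Final: R3 = 54

54


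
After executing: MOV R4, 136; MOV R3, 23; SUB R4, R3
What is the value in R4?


Register state trace:
  MOV R4, 136  → R4 = 136
  MOV R3, 23  → R3 = 23
  SUB R4, R3  → R4 = 136 - 23 = 113
Final: R4 = 113

113


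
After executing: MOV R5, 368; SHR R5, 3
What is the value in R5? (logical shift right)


Register state trace:
  MOV R5, 368  → R5 = 368
  SHR R5, 3  → R5 = 368 >> 3 = 368 // 2^3 = 46
Final: R5 = 46

46


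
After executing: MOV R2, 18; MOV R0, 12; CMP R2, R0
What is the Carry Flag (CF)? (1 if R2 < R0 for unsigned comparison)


Register state trace:
  MOV R2, 18  → R2 = 18
  MOV R0, 12  → R0 = 12
  CMP R2, R0  → unsigned 18 - 12: no borrow
  18 >= 12, so CF = 0
CF = 0

0


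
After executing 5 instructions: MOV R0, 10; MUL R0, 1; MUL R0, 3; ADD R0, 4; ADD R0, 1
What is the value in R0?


Register state trace:
  MOV R0, 10  → R0 = 10
  MUL R0, 1  → R0 = 10 * 1 = 10
  MUL R0, 3  → R0 = 10 * 3 = 30
  ADD R0, 4  → R0 = 30 + 4 = 34
  ADD R0, 1  → R0 = 34 + 1 = 35
Final: R0 = 35

35


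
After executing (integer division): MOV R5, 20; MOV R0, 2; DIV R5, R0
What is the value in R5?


Register state trace:
  MOV R5, 20  → R5 = 20
  MOV R0, 2  → R0 = 2
  DIV R5, R0  → R5 = 20 // 2 = 10
Final: R5 = 10

10


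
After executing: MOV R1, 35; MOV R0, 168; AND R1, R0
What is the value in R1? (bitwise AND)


Register state trace:
  MOV R1, 35  → R1 = 35 (0b00100011)
  MOV R0, 168  → R0 = 168 (0b10101000)
  AND R1, R0  → R1 = 35 AND 168 = 32 (0b00100000)
Final: R1 = 32

32


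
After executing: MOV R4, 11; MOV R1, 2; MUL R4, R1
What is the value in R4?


Register state trace:
  MOV R4, 11  → R4 = 11
  MOV R1, 2  → R1 = 2
  MUL R4, R1  → R4 = 11 * 2 = 22
Final: R4 = 22

22


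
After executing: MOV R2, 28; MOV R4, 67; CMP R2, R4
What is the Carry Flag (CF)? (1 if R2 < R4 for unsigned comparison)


Register state trace:
  MOV R2, 28  → R2 = 28
  MOV R4, 67  → R4 = 67
  CMP R2, R4  → unsigned 28 - 67: borrow occurs
  28 < 67, so CF = 1
CF = 1

1


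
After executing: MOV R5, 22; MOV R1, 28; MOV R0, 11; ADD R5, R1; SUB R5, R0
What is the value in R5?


Register state trace:
  MOV R5, 22  → R5 = 22
  MOV R1, 28  → R1 = 28
  MOV R0, 11  → R0 = 11
  ADD R5, R1  → R5 = 22 + 28 = 50
  SUB R5, R0  → R5 = 50 - 11 = 39
Final: R5 = 39

39


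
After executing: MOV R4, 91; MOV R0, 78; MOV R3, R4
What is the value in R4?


Register state trace:
  MOV R4, 91  → R4 = 91
  MOV R0, 78  → R0 = 78
  MOV R3, R4  → R3 = 91
Final: R4 = 91

91


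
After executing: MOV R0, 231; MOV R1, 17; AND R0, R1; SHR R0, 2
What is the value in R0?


Register state trace:
  MOV R0, 231  → R0 = 231 (0b11100111)
  MOV R1, 17  → R1 = 17 (0b00010001)
  AND R0, R1  → R0 = 231 AND 17 = 1 (0b00000001)
  SHR R0, 2  → R0 = 1 >> 2 = 0
Final: R0 = 0

0


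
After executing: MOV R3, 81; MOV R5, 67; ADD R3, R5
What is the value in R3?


Register state trace:
  MOV R3, 81  → R3 = 81
  MOV R5, 67  → R5 = 67
  ADD R3, R5  → R3 = 81 + 67 = 148
Final: R3 = 148

148


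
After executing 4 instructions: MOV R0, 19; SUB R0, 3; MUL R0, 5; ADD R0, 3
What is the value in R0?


Register state trace:
  MOV R0, 19  → R0 = 19
  SUB R0, 3  → R0 = 19 - 3 = 16
  MUL R0, 5  → R0 = 16 * 5 = 80
  ADD R0, 3  → R0 = 80 + 3 = 83
Final: R0 = 83

83


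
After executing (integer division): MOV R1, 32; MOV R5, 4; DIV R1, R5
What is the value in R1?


Register state trace:
  MOV R1, 32  → R1 = 32
  MOV R5, 4  → R5 = 4
  DIV R1, R5  → R1 = 32 // 4 = 8
Final: R1 = 8

8


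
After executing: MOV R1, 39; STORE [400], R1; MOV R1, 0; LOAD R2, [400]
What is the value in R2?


Register and memory trace:
  MOV R1, 39  → R1 = 39
  STORE [400], R1  → mem[400] = 39
  MOV R1, 0  → R1 = 0
  LOAD R2, [400]  → R2 = mem[400] = 39
Final: R2 = 39

39


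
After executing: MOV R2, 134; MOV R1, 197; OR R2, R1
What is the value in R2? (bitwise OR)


Register state trace:
  MOV R2, 134  → R2 = 134 (0b10000110)
  MOV R1, 197  → R1 = 197 (0b11000101)
  OR R2, R1   → R2 = 134 OR 197 = 199 (0b11000111)
Final: R2 = 199

199


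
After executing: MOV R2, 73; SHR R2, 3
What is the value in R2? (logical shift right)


Register state trace:
  MOV R2, 73  → R2 = 73
  SHR R2, 3  → R2 = 73 >> 3 = 73 // 2^3 = 9
Final: R2 = 9

9


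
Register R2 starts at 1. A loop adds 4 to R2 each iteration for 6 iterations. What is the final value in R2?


Starting value: R2 = 1
  Iter 1: R2 = 1 + 4 = 5
  Iter 2: R2 = 5 + 4 = 9
  Iter 3: R2 = 9 + 4 = 13
  Iter 4: R2 = 13 + 4 = 17
  Iter 5: R2 = 17 + 4 = 21
  Iter 6: R2 = 21 + 4 = 25
Final: R2 = 25

25


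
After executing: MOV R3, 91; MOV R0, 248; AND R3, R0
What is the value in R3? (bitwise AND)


Register state trace:
  MOV R3, 91  → R3 = 91 (0b01011011)
  MOV R0, 248  → R0 = 248 (0b11111000)
  AND R3, R0  → R3 = 91 AND 248 = 88 (0b01011000)
Final: R3 = 88

88


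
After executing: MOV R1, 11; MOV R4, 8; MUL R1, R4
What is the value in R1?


Register state trace:
  MOV R1, 11  → R1 = 11
  MOV R4, 8  → R4 = 8
  MUL R1, R4  → R1 = 11 * 8 = 88
Final: R1 = 88

88


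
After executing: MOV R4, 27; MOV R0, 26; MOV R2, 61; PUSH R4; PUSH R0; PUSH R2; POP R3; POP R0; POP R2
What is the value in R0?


Stack trace (top is rightmost):
  MOV R4, 27  → R4 = 27
  MOV R0, 26  → R0 = 26
  MOV R2, 61  → R2 = 61
  PUSH R4  → stack: [27]
  PUSH R0  → stack: [27, 26]
  PUSH R2  → stack: [27, 26, 61]
  POP R3  → R3 = 61, stack: [27, 26]
  POP R0  → R0 = 26, stack: [27]
  POP R2  → R2 = 27, stack: []
Final: R0 = 26

26


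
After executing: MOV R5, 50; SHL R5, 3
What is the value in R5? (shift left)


Register state trace:
  MOV R5, 50  → R5 = 50
  SHL R5, 3  → R5 = 50 << 3 = 50 * 2^3 = 400
Final: R5 = 400

400


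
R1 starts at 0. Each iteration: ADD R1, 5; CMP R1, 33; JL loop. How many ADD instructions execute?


Loop trace (R1 starts at 0, target 33, step 5):
  ADD #1: R1 = 0 + 5 = 5  → 5 < 33, loop
  ADD #2: R1 = 5 + 5 = 10  → 10 < 33, loop
  ADD #3: R1 = 10 + 5 = 15  → 15 < 33, loop
  ADD #4: R1 = 15 + 5 = 20  → 20 < 33, loop
  ADD #5: R1 = 20 + 5 = 25  → 25 < 33, loop
  ADD #6: R1 = 25 + 5 = 30  → 30 < 33, loop
  ADD #7: R1 = 30 + 5 = 35  → 35 >= 33, exit
Total ADD instructions: 7

7


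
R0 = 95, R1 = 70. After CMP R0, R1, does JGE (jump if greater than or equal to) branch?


Trace:
  R0 = 95, R1 = 70
  CMP R0, R1  → compares 95 vs 70
  JGE checks: is 95 greater than or equal to 70?
  95 > 70, so condition is true
Branch taken: Yes

Yes


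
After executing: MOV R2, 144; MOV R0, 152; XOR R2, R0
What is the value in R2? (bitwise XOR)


Register state trace:
  MOV R2, 144  → R2 = 144 (0b10010000)
  MOV R0, 152  → R0 = 152 (0b10011000)
  XOR R2, R0  → R2 = 144 XOR 152 = 8 (0b00001000)
Final: R2 = 8

8


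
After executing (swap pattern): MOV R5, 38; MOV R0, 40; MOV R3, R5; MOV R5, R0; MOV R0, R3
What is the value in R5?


Register state trace (swap pattern):
  MOV R5, 38  → R5 = 38
  MOV R0, 40  → R0 = 40
  MOV R3, R5  → R3 = 38  (save R5)
  MOV R5, R0  → R5 = 40  (R5 gets R0's value)
  MOV R0, R3  → R0 = 38  (R0 gets saved value)
Final: R5 = 40

40


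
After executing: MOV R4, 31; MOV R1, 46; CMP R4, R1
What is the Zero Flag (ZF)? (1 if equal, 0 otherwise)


Register state trace:
  MOV R4, 31  → R4 = 31
  MOV R1, 46  → R1 = 46
  CMP R4, R1  → computes 31 - 46 = -15
  Result is nonzero, so values are not equal
ZF = 0

0


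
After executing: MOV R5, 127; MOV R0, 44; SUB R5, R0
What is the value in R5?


Register state trace:
  MOV R5, 127  → R5 = 127
  MOV R0, 44  → R0 = 44
  SUB R5, R0  → R5 = 127 - 44 = 83
Final: R5 = 83

83


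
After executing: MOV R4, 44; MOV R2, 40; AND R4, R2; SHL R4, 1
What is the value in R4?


Register state trace:
  MOV R4, 44  → R4 = 44 (0b00101100)
  MOV R2, 40  → R2 = 40 (0b00101000)
  AND R4, R2  → R4 = 44 AND 40 = 40 (0b00101000)
  SHL R4, 1  → R4 = 40 << 1 = 80
Final: R4 = 80

80


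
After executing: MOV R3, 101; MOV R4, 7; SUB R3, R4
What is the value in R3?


Register state trace:
  MOV R3, 101  → R3 = 101
  MOV R4, 7  → R4 = 7
  SUB R3, R4  → R3 = 101 - 7 = 94
Final: R3 = 94

94


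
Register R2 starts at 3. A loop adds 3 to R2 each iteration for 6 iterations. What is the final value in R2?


Starting value: R2 = 3
  Iter 1: R2 = 3 + 3 = 6
  Iter 2: R2 = 6 + 3 = 9
  Iter 3: R2 = 9 + 3 = 12
  Iter 4: R2 = 12 + 3 = 15
  Iter 5: R2 = 15 + 3 = 18
  Iter 6: R2 = 18 + 3 = 21
Final: R2 = 21

21


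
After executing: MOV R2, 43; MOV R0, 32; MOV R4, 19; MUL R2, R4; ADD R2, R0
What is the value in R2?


Register state trace:
  MOV R2, 43  → R2 = 43
  MOV R0, 32  → R0 = 32
  MOV R4, 19  → R4 = 19
  MUL R2, R4  → R2 = 43 * 19 = 817
  ADD R2, R0  → R2 = 817 + 32 = 849
Final: R2 = 849

849
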